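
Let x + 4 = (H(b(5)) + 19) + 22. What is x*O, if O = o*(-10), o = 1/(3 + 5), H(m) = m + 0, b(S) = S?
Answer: -105/2 ≈ -52.500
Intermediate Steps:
H(m) = m
o = 1/8 ≈ 0.12500
O = -5/4 (O = (1/8)*(-10) = -5/4 ≈ -1.2500)
x = 42 (x = -4 + ((5 + 19) + 22) = -4 + (24 + 22) = -4 + 46 = 42)
x*O = 42*(-5/4) = -105/2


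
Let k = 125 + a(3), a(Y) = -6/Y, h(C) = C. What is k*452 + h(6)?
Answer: 55602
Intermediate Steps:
k = 123 (k = 125 - 6/3 = 125 - 6*1/3 = 125 - 2 = 123)
k*452 + h(6) = 123*452 + 6 = 55596 + 6 = 55602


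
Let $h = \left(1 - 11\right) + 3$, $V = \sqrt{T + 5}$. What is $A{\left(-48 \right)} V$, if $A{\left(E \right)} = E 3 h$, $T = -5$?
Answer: $0$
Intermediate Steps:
$V = 0$ ($V = \sqrt{-5 + 5} = \sqrt{0} = 0$)
$h = -7$ ($h = \left(1 - 11\right) + 3 = -10 + 3 = -7$)
$A{\left(E \right)} = - 21 E$ ($A{\left(E \right)} = E 3 \left(-7\right) = 3 E \left(-7\right) = - 21 E$)
$A{\left(-48 \right)} V = \left(-21\right) \left(-48\right) 0 = 1008 \cdot 0 = 0$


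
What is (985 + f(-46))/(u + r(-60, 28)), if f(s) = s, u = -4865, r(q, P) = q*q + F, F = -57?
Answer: -939/1322 ≈ -0.71029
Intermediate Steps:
r(q, P) = -57 + q² (r(q, P) = q*q - 57 = q² - 57 = -57 + q²)
(985 + f(-46))/(u + r(-60, 28)) = (985 - 46)/(-4865 + (-57 + (-60)²)) = 939/(-4865 + (-57 + 3600)) = 939/(-4865 + 3543) = 939/(-1322) = 939*(-1/1322) = -939/1322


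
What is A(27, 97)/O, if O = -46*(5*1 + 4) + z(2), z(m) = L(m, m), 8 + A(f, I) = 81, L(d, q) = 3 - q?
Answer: -73/413 ≈ -0.17676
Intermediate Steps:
A(f, I) = 73 (A(f, I) = -8 + 81 = 73)
z(m) = 3 - m
O = -413 (O = -46*(5*1 + 4) + (3 - 1*2) = -46*(5 + 4) + (3 - 2) = -46*9 + 1 = -414 + 1 = -413)
A(27, 97)/O = 73/(-413) = 73*(-1/413) = -73/413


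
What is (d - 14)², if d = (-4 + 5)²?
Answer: 169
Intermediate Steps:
d = 1 (d = 1² = 1)
(d - 14)² = (1 - 14)² = (-13)² = 169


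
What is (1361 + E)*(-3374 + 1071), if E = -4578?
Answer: 7408751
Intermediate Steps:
(1361 + E)*(-3374 + 1071) = (1361 - 4578)*(-3374 + 1071) = -3217*(-2303) = 7408751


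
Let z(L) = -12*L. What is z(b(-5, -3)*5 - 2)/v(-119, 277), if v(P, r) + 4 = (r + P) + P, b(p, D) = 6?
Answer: -48/5 ≈ -9.6000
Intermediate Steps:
v(P, r) = -4 + r + 2*P (v(P, r) = -4 + ((r + P) + P) = -4 + ((P + r) + P) = -4 + (r + 2*P) = -4 + r + 2*P)
z(b(-5, -3)*5 - 2)/v(-119, 277) = (-12*(6*5 - 2))/(-4 + 277 + 2*(-119)) = (-12*(30 - 2))/(-4 + 277 - 238) = -12*28/35 = -336*1/35 = -48/5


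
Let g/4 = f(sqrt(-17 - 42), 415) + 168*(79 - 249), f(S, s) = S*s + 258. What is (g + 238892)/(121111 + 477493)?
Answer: 31421/149651 + 415*I*sqrt(59)/149651 ≈ 0.20996 + 0.021301*I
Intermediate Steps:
f(S, s) = 258 + S*s
g = -113208 + 1660*I*sqrt(59) (g = 4*((258 + sqrt(-17 - 42)*415) + 168*(79 - 249)) = 4*((258 + sqrt(-59)*415) + 168*(-170)) = 4*((258 + (I*sqrt(59))*415) - 28560) = 4*((258 + 415*I*sqrt(59)) - 28560) = 4*(-28302 + 415*I*sqrt(59)) = -113208 + 1660*I*sqrt(59) ≈ -1.1321e+5 + 12751.0*I)
(g + 238892)/(121111 + 477493) = ((-113208 + 1660*I*sqrt(59)) + 238892)/(121111 + 477493) = (125684 + 1660*I*sqrt(59))/598604 = (125684 + 1660*I*sqrt(59))*(1/598604) = 31421/149651 + 415*I*sqrt(59)/149651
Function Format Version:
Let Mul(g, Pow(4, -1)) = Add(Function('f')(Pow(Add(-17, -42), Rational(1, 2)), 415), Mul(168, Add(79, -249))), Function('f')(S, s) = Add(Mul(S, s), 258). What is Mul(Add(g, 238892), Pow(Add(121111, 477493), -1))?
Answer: Add(Rational(31421, 149651), Mul(Rational(415, 149651), I, Pow(59, Rational(1, 2)))) ≈ Add(0.20996, Mul(0.021301, I))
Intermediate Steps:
Function('f')(S, s) = Add(258, Mul(S, s))
g = Add(-113208, Mul(1660, I, Pow(59, Rational(1, 2)))) (g = Mul(4, Add(Add(258, Mul(Pow(Add(-17, -42), Rational(1, 2)), 415)), Mul(168, Add(79, -249)))) = Mul(4, Add(Add(258, Mul(Pow(-59, Rational(1, 2)), 415)), Mul(168, -170))) = Mul(4, Add(Add(258, Mul(Mul(I, Pow(59, Rational(1, 2))), 415)), -28560)) = Mul(4, Add(Add(258, Mul(415, I, Pow(59, Rational(1, 2)))), -28560)) = Mul(4, Add(-28302, Mul(415, I, Pow(59, Rational(1, 2))))) = Add(-113208, Mul(1660, I, Pow(59, Rational(1, 2)))) ≈ Add(-1.1321e+5, Mul(12751., I)))
Mul(Add(g, 238892), Pow(Add(121111, 477493), -1)) = Mul(Add(Add(-113208, Mul(1660, I, Pow(59, Rational(1, 2)))), 238892), Pow(Add(121111, 477493), -1)) = Mul(Add(125684, Mul(1660, I, Pow(59, Rational(1, 2)))), Pow(598604, -1)) = Mul(Add(125684, Mul(1660, I, Pow(59, Rational(1, 2)))), Rational(1, 598604)) = Add(Rational(31421, 149651), Mul(Rational(415, 149651), I, Pow(59, Rational(1, 2))))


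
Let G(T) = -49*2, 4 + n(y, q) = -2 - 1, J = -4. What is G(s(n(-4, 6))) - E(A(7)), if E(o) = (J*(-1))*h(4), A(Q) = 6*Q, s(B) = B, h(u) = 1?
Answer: -102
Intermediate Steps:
n(y, q) = -7 (n(y, q) = -4 + (-2 - 1) = -4 - 3 = -7)
E(o) = 4 (E(o) = -4*(-1)*1 = 4*1 = 4)
G(T) = -98
G(s(n(-4, 6))) - E(A(7)) = -98 - 1*4 = -98 - 4 = -102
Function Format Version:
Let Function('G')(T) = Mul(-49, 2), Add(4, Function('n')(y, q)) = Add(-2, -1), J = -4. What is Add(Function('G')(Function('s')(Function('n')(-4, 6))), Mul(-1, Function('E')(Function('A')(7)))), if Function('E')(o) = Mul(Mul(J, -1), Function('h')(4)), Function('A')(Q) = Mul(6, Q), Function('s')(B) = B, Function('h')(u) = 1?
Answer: -102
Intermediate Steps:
Function('n')(y, q) = -7 (Function('n')(y, q) = Add(-4, Add(-2, -1)) = Add(-4, -3) = -7)
Function('E')(o) = 4 (Function('E')(o) = Mul(Mul(-4, -1), 1) = Mul(4, 1) = 4)
Function('G')(T) = -98
Add(Function('G')(Function('s')(Function('n')(-4, 6))), Mul(-1, Function('E')(Function('A')(7)))) = Add(-98, Mul(-1, 4)) = Add(-98, -4) = -102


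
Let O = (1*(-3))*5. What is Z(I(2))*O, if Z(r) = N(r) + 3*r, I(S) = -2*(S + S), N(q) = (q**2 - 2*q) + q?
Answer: -720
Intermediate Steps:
N(q) = q**2 - q
I(S) = -4*S
Z(r) = 3*r + r*(-1 + r) (Z(r) = r*(-1 + r) + 3*r = 3*r + r*(-1 + r))
O = -15 (O = -3*5 = -15)
Z(I(2))*O = ((-4*2)*(2 - 4*2))*(-15) = -8*(2 - 8)*(-15) = -8*(-6)*(-15) = 48*(-15) = -720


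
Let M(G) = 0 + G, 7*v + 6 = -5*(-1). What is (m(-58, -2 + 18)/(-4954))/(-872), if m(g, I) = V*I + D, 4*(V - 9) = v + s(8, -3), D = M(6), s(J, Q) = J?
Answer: 635/15119608 ≈ 4.1998e-5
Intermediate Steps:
v = -1/7 (v = -6/7 + (-5*(-1))/7 = -6/7 + (1/7)*5 = -6/7 + 5/7 = -1/7 ≈ -0.14286)
M(G) = G
D = 6
V = 307/28 (V = 9 + (-1/7 + 8)/4 = 9 + (1/4)*(55/7) = 9 + 55/28 = 307/28 ≈ 10.964)
m(g, I) = 6 + 307*I/28 (m(g, I) = 307*I/28 + 6 = 6 + 307*I/28)
(m(-58, -2 + 18)/(-4954))/(-872) = ((6 + 307*(-2 + 18)/28)/(-4954))/(-872) = ((6 + (307/28)*16)*(-1/4954))*(-1/872) = ((6 + 1228/7)*(-1/4954))*(-1/872) = ((1270/7)*(-1/4954))*(-1/872) = -635/17339*(-1/872) = 635/15119608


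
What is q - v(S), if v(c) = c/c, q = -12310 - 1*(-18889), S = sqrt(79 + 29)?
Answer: 6578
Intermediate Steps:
S = 6*sqrt(3) (S = sqrt(108) = 6*sqrt(3) ≈ 10.392)
q = 6579 (q = -12310 + 18889 = 6579)
v(c) = 1
q - v(S) = 6579 - 1*1 = 6579 - 1 = 6578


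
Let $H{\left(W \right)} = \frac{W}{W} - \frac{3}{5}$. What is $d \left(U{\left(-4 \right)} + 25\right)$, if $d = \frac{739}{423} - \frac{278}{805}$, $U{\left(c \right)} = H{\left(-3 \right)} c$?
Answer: $\frac{6204913}{189175} \approx 32.8$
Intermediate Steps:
$H{\left(W \right)} = \frac{2}{5}$ ($H{\left(W \right)} = 1 - \frac{3}{5} = \frac{2}{5}$)
$U{\left(c \right)} = \frac{2 c}{5}$
$d = \frac{477301}{340515}$ ($d = 739 \cdot \frac{1}{423} - \frac{278}{805} = \frac{739}{423} - \frac{278}{805} = \frac{477301}{340515} \approx 1.4017$)
$d \left(U{\left(-4 \right)} + 25\right) = \frac{477301 \left(\frac{2}{5} \left(-4\right) + 25\right)}{340515} = \frac{477301 \left(- \frac{8}{5} + 25\right)}{340515} = \frac{477301}{340515} \cdot \frac{117}{5} = \frac{6204913}{189175}$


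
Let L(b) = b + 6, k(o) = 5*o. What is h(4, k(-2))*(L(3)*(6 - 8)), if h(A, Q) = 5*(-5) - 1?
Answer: 468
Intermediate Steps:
L(b) = 6 + b
h(A, Q) = -26 (h(A, Q) = -25 - 1 = -26)
h(4, k(-2))*(L(3)*(6 - 8)) = -26*(6 + 3)*(6 - 8) = -234*(-2) = -26*(-18) = 468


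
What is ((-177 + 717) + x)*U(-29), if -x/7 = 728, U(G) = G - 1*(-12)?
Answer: 77452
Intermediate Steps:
U(G) = 12 + G (U(G) = G + 12 = 12 + G)
x = -5096 (x = -7*728 = -5096)
((-177 + 717) + x)*U(-29) = ((-177 + 717) - 5096)*(12 - 29) = (540 - 5096)*(-17) = -4556*(-17) = 77452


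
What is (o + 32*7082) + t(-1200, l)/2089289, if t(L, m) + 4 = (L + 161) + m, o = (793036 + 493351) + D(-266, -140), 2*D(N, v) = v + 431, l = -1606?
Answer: 6322842456159/4178578 ≈ 1.5132e+6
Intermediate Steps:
D(N, v) = 431/2 + v/2 (D(N, v) = (v + 431)/2 = (431 + v)/2 = 431/2 + v/2)
o = 2573065/2 (o = (793036 + 493351) + (431/2 + (1/2)*(-140)) = 1286387 + (431/2 - 70) = 1286387 + 291/2 = 2573065/2 ≈ 1.2865e+6)
t(L, m) = 157 + L + m (t(L, m) = -4 + ((L + 161) + m) = -4 + ((161 + L) + m) = -4 + (161 + L + m) = 157 + L + m)
(o + 32*7082) + t(-1200, l)/2089289 = (2573065/2 + 32*7082) + (157 - 1200 - 1606)/2089289 = (2573065/2 + 226624) - 2649*1/2089289 = 3026313/2 - 2649/2089289 = 6322842456159/4178578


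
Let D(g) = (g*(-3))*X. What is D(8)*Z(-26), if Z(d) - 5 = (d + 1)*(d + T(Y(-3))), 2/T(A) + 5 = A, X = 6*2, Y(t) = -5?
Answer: -190080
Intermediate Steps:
X = 12
T(A) = 2/(-5 + A)
D(g) = -36*g (D(g) = (g*(-3))*12 = -3*g*12 = -36*g)
Z(d) = 5 + (1 + d)*(-⅕ + d) (Z(d) = 5 + (d + 1)*(d + 2/(-5 - 5)) = 5 + (1 + d)*(d + 2/(-10)) = 5 + (1 + d)*(d + 2*(-⅒)) = 5 + (1 + d)*(d - ⅕) = 5 + (1 + d)*(-⅕ + d))
D(8)*Z(-26) = (-36*8)*(24/5 + (-26)² + (⅘)*(-26)) = -288*(24/5 + 676 - 104/5) = -288*660 = -190080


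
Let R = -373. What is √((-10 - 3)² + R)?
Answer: 2*I*√51 ≈ 14.283*I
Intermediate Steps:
√((-10 - 3)² + R) = √((-10 - 3)² - 373) = √((-13)² - 373) = √(169 - 373) = √(-204) = 2*I*√51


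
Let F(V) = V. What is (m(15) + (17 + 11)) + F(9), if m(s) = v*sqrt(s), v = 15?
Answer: 37 + 15*sqrt(15) ≈ 95.095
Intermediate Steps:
m(s) = 15*sqrt(s)
(m(15) + (17 + 11)) + F(9) = (15*sqrt(15) + (17 + 11)) + 9 = (15*sqrt(15) + 28) + 9 = (28 + 15*sqrt(15)) + 9 = 37 + 15*sqrt(15)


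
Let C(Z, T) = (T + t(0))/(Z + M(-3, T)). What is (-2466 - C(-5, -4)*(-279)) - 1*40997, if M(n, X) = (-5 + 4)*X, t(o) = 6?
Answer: -44021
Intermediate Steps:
M(n, X) = -X
C(Z, T) = (6 + T)/(Z - T) (C(Z, T) = (T + 6)/(Z - T) = (6 + T)/(Z - T))
(-2466 - C(-5, -4)*(-279)) - 1*40997 = (-2466 - (-6 - 1*(-4))/(-4 - 1*(-5))*(-279)) - 1*40997 = (-2466 - (-6 + 4)/(-4 + 5)*(-279)) - 40997 = (-2466 - -2/1*(-279)) - 40997 = (-2466 - 1*(-2)*(-279)) - 40997 = (-2466 - (-2)*(-279)) - 40997 = (-2466 - 1*558) - 40997 = (-2466 - 558) - 40997 = -3024 - 40997 = -44021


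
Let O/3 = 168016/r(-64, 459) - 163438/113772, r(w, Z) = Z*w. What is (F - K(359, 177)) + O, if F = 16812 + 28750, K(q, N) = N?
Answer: 13853478275/305388 ≈ 45364.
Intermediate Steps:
F = 45562
O = -6556105/305388 (O = 3*(168016/((459*(-64))) - 163438/113772) = 3*(168016/(-29376) - 163438*1/113772) = 3*(168016*(-1/29376) - 4301/2994) = 3*(-10501/1836 - 4301/2994) = 3*(-6556105/916164) = -6556105/305388 ≈ -21.468)
(F - K(359, 177)) + O = (45562 - 1*177) - 6556105/305388 = (45562 - 177) - 6556105/305388 = 45385 - 6556105/305388 = 13853478275/305388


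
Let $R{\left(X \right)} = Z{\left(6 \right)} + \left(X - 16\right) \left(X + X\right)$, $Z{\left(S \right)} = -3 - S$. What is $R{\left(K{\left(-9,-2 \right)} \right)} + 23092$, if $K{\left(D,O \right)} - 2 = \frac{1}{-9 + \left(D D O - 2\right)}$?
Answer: $\frac{689179237}{29929} \approx 23027.0$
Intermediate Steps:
$K{\left(D,O \right)} = 2 + \frac{1}{-11 + O D^{2}}$ ($K{\left(D,O \right)} = 2 + \frac{1}{-9 + \left(D D O - 2\right)} = 2 + \frac{1}{-9 + \left(D^{2} O - 2\right)} = 2 + \frac{1}{-9 + \left(O D^{2} - 2\right)} = 2 + \frac{1}{-9 + \left(-2 + O D^{2}\right)} = 2 + \frac{1}{-11 + O D^{2}}$)
$R{\left(X \right)} = -9 + 2 X \left(-16 + X\right)$ ($R{\left(X \right)} = \left(-3 - 6\right) + \left(X - 16\right) \left(X + X\right) = \left(-3 - 6\right) + \left(-16 + X\right) 2 X = -9 + 2 X \left(-16 + X\right)$)
$R{\left(K{\left(-9,-2 \right)} \right)} + 23092 = \left(-9 - 32 \frac{-21 + 2 \left(-2\right) \left(-9\right)^{2}}{-11 - 2 \left(-9\right)^{2}} + 2 \left(\frac{-21 + 2 \left(-2\right) \left(-9\right)^{2}}{-11 - 2 \left(-9\right)^{2}}\right)^{2}\right) + 23092 = \left(-9 - 32 \frac{-21 + 2 \left(-2\right) 81}{-11 - 162} + 2 \left(\frac{-21 + 2 \left(-2\right) 81}{-11 - 162}\right)^{2}\right) + 23092 = \left(-9 - 32 \frac{-21 - 324}{-11 - 162} + 2 \left(\frac{-21 - 324}{-11 - 162}\right)^{2}\right) + 23092 = \left(-9 - 32 \frac{1}{-173} \left(-345\right) + 2 \left(\frac{1}{-173} \left(-345\right)\right)^{2}\right) + 23092 = \left(-9 - 32 \left(\left(- \frac{1}{173}\right) \left(-345\right)\right) + 2 \left(\left(- \frac{1}{173}\right) \left(-345\right)\right)^{2}\right) + 23092 = \left(-9 - \frac{11040}{173} + 2 \left(\frac{345}{173}\right)^{2}\right) + 23092 = \left(-9 - \frac{11040}{173} + 2 \cdot \frac{119025}{29929}\right) + 23092 = \left(-9 - \frac{11040}{173} + \frac{238050}{29929}\right) + 23092 = - \frac{1941231}{29929} + 23092 = \frac{689179237}{29929}$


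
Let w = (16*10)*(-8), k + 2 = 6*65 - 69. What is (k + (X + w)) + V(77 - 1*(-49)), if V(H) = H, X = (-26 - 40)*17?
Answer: -1957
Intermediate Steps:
X = -1122 (X = -66*17 = -1122)
k = 319 (k = -2 + (6*65 - 69) = -2 + (390 - 69) = -2 + 321 = 319)
w = -1280 (w = 160*(-8) = -1280)
(k + (X + w)) + V(77 - 1*(-49)) = (319 + (-1122 - 1280)) + (77 - 1*(-49)) = (319 - 2402) + (77 + 49) = -2083 + 126 = -1957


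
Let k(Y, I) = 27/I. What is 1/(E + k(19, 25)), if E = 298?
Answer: 25/7477 ≈ 0.0033436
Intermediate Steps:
1/(E + k(19, 25)) = 1/(298 + 27/25) = 1/(7477/25) = 25/7477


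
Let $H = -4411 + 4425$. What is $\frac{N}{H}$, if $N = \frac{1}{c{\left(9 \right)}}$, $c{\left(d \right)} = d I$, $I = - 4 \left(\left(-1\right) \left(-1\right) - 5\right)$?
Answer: $\frac{1}{2016} \approx 0.00049603$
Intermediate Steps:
$I = 16$ ($I = - 4 \left(1 - 5\right) = \left(-4\right) \left(-4\right) = 16$)
$c{\left(d \right)} = 16 d$ ($c{\left(d \right)} = d 16 = 16 d$)
$N = \frac{1}{144}$ ($N = \frac{1}{16 \cdot 9} = \frac{1}{144} \approx 0.0069444$)
$H = 14$
$\frac{N}{H} = \frac{1}{144 \cdot 14} = \frac{1}{144} \cdot \frac{1}{14} = \frac{1}{2016}$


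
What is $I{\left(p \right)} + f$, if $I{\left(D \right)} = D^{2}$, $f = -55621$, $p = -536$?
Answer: $231675$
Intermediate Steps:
$I{\left(p \right)} + f = \left(-536\right)^{2} - 55621 = 287296 - 55621 = 231675$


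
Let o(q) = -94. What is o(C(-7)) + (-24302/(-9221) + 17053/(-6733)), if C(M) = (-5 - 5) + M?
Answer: -5829609689/62084993 ≈ -93.897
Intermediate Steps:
C(M) = -10 + M
o(C(-7)) + (-24302/(-9221) + 17053/(-6733)) = -94 + (-24302/(-9221) + 17053/(-6733)) = -94 + (-24302*(-1/9221) + 17053*(-1/6733)) = -94 + (24302/9221 - 17053/6733) = -94 + 6379653/62084993 = -5829609689/62084993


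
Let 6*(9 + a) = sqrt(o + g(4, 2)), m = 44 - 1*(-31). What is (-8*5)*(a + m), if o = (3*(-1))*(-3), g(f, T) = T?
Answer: -2640 - 20*sqrt(11)/3 ≈ -2662.1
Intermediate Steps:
m = 75 (m = 44 + 31 = 75)
o = 9 (o = -3*(-3) = 9)
a = -9 + sqrt(11)/6 (a = -9 + sqrt(9 + 2)/6 = -9 + sqrt(11)/6 ≈ -8.4472)
(-8*5)*(a + m) = (-8*5)*((-9 + sqrt(11)/6) + 75) = -40*(66 + sqrt(11)/6) = -2640 - 20*sqrt(11)/3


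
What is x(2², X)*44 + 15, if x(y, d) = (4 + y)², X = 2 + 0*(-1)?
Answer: 2831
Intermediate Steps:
X = 2 (X = 2 + 0 = 2)
x(2², X)*44 + 15 = (4 + 2²)²*44 + 15 = (4 + 4)²*44 + 15 = 8²*44 + 15 = 64*44 + 15 = 2816 + 15 = 2831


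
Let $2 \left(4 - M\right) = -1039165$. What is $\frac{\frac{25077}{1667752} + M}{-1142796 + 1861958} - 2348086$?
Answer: $- \frac{2816255592729591239}{1199383863824} \approx -2.3481 \cdot 10^{6}$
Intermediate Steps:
$M = \frac{1039173}{2}$ ($M = 4 - - \frac{1039165}{2} = 4 + \frac{1039165}{2} = \frac{1039173}{2} \approx 5.1959 \cdot 10^{5}$)
$\frac{\frac{25077}{1667752} + M}{-1142796 + 1861958} - 2348086 = \frac{\frac{25077}{1667752} + \frac{1039173}{2}}{-1142796 + 1861958} - 2348086 = \frac{25077 \cdot \frac{1}{1667752} + \frac{1039173}{2}}{719162} - 2348086 = \left(\frac{25077}{1667752} + \frac{1039173}{2}\right) \frac{1}{719162} - 2348086 = \frac{866541449625}{1667752} \cdot \frac{1}{719162} - 2348086 = \frac{866541449625}{1199383863824} - 2348086 = - \frac{2816255592729591239}{1199383863824}$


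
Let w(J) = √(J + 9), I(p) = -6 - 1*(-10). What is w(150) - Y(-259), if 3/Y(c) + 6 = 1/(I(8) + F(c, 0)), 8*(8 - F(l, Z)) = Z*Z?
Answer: 36/71 + √159 ≈ 13.117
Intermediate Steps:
I(p) = 4 (I(p) = -6 + 10 = 4)
w(J) = √(9 + J)
F(l, Z) = 8 - Z²/8 (F(l, Z) = 8 - Z*Z/8 = 8 - Z²/8)
Y(c) = -36/71 (Y(c) = 3/(-6 + 1/(4 + (8 - ⅛*0²))) = 3/(-6 + 1/(4 + (8 - ⅛*0))) = 3/(-6 + 1/(4 + (8 + 0))) = 3/(-6 + 1/(4 + 8)) = 3/(-6 + 1/12) = 3/(-71/12) = 3*(-12/71) = -36/71)
w(150) - Y(-259) = √(9 + 150) - 1*(-36/71) = √159 + 36/71 = 36/71 + √159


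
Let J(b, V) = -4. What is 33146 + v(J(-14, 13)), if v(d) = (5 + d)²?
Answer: 33147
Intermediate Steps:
33146 + v(J(-14, 13)) = 33146 + (5 - 4)² = 33146 + 1² = 33146 + 1 = 33147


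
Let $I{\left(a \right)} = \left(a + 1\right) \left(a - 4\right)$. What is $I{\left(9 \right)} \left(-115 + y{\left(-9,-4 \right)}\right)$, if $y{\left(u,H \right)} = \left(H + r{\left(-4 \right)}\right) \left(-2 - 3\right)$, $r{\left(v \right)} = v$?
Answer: $-3750$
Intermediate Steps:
$I{\left(a \right)} = \left(1 + a\right) \left(-4 + a\right)$
$y{\left(u,H \right)} = 20 - 5 H$ ($y{\left(u,H \right)} = \left(H - 4\right) \left(-2 - 3\right) = \left(-4 + H\right) \left(-5\right) = 20 - 5 H$)
$I{\left(9 \right)} \left(-115 + y{\left(-9,-4 \right)}\right) = \left(-4 + 9^{2} - 27\right) \left(-115 + \left(20 - -20\right)\right) = \left(-4 + 81 - 27\right) \left(-115 + \left(20 + 20\right)\right) = 50 \left(-115 + 40\right) = 50 \left(-75\right) = -3750$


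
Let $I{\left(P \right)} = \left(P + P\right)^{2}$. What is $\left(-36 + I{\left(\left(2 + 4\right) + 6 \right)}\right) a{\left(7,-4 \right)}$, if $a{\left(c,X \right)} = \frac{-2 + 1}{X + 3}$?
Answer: $540$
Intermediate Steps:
$a{\left(c,X \right)} = - \frac{1}{3 + X}$
$I{\left(P \right)} = 4 P^{2}$ ($I{\left(P \right)} = \left(2 P\right)^{2} = 4 P^{2}$)
$\left(-36 + I{\left(\left(2 + 4\right) + 6 \right)}\right) a{\left(7,-4 \right)} = \left(-36 + 4 \left(\left(2 + 4\right) + 6\right)^{2}\right) \left(- \frac{1}{3 - 4}\right) = \left(-36 + 4 \left(6 + 6\right)^{2}\right) \left(- \frac{1}{-1}\right) = \left(-36 + 4 \cdot 12^{2}\right) \left(\left(-1\right) \left(-1\right)\right) = \left(-36 + 4 \cdot 144\right) 1 = \left(-36 + 576\right) 1 = 540 \cdot 1 = 540$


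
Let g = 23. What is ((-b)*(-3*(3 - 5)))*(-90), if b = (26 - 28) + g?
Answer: 11340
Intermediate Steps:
b = 21 (b = (26 - 28) + 23 = -2 + 23 = 21)
((-b)*(-3*(3 - 5)))*(-90) = ((-1*21)*(-3*(3 - 5)))*(-90) = -(-63)*(-2)*(-90) = -21*6*(-90) = -126*(-90) = 11340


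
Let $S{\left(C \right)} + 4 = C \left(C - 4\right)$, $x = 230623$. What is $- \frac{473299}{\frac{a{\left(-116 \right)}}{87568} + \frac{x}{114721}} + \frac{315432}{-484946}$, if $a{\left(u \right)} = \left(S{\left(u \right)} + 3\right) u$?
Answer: $\frac{288215631383298340384}{10004059578250815} \approx 28810.0$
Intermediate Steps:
$S{\left(C \right)} = -4 + C \left(-4 + C\right)$ ($S{\left(C \right)} = -4 + C \left(C - 4\right) = -4 + C \left(-4 + C\right)$)
$a{\left(u \right)} = u \left(-1 + u^{2} - 4 u\right)$ ($a{\left(u \right)} = \left(\left(-4 + u^{2} - 4 u\right) + 3\right) u = \left(-1 + u^{2} - 4 u\right) u = u \left(-1 + u^{2} - 4 u\right)$)
$- \frac{473299}{\frac{a{\left(-116 \right)}}{87568} + \frac{x}{114721}} + \frac{315432}{-484946} = - \frac{473299}{\frac{\left(-116\right) \left(-1 + \left(-116\right)^{2} - -464\right)}{87568} + \frac{230623}{114721}} + \frac{315432}{-484946} = - \frac{473299}{- 116 \left(-1 + 13456 + 464\right) \frac{1}{87568} + 230623 \cdot \frac{1}{114721}} + 315432 \left(- \frac{1}{484946}\right) = - \frac{473299}{\left(-116\right) 13919 \cdot \frac{1}{87568} + \frac{230623}{114721}} - \frac{157716}{242473} = - \frac{473299}{\left(-1614604\right) \frac{1}{87568} + \frac{230623}{114721}} - \frac{157716}{242473} = - \frac{473299}{- \frac{403651}{21892} + \frac{230623}{114721}} - \frac{157716}{242473} = - \frac{473299}{- \frac{41258447655}{2511472132}} - \frac{157716}{242473} = \left(-473299\right) \left(- \frac{2511472132}{41258447655}\right) - \frac{157716}{242473} = \frac{1188677248603468}{41258447655} - \frac{157716}{242473} = \frac{288215631383298340384}{10004059578250815}$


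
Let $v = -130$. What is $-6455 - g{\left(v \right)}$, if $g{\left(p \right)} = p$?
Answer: $-6325$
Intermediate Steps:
$-6455 - g{\left(v \right)} = -6455 - -130 = -6455 + 130 = -6325$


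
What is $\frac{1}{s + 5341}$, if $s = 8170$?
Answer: $\frac{1}{13511} \approx 7.4014 \cdot 10^{-5}$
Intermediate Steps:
$\frac{1}{s + 5341} = \frac{1}{8170 + 5341} = \frac{1}{13511}$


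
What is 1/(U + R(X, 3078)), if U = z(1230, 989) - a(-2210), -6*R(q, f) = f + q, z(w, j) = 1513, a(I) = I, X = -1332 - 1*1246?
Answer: 3/10919 ≈ 0.00027475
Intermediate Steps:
X = -2578 (X = -1332 - 1246 = -2578)
R(q, f) = -f/6 - q/6 (R(q, f) = -(f + q)/6 = -f/6 - q/6)
U = 3723 (U = 1513 - 1*(-2210) = 1513 + 2210 = 3723)
1/(U + R(X, 3078)) = 1/(3723 + (-⅙*3078 - ⅙*(-2578))) = 1/(3723 + (-513 + 1289/3)) = 1/(3723 - 250/3) = 1/(10919/3) = 3/10919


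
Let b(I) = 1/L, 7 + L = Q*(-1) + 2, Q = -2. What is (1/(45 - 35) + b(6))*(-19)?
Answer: 133/30 ≈ 4.4333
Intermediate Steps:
L = -3 (L = -7 + (-2*(-1) + 2) = -7 + (2 + 2) = -7 + 4 = -3)
b(I) = -⅓ (b(I) = 1/(-3) = -⅓)
(1/(45 - 35) + b(6))*(-19) = (1/(45 - 35) - ⅓)*(-19) = (1/10 - ⅓)*(-19) = (⅒ - ⅓)*(-19) = -7/30*(-19) = 133/30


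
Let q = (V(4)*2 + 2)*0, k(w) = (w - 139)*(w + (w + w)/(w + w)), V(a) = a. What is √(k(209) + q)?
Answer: 70*√3 ≈ 121.24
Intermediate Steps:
k(w) = (1 + w)*(-139 + w) (k(w) = (-139 + w)*(w + (2*w)/((2*w))) = (-139 + w)*(w + (2*w)*(1/(2*w))) = (-139 + w)*(w + 1) = (-139 + w)*(1 + w) = (1 + w)*(-139 + w))
q = 0 (q = (4*2 + 2)*0 = (8 + 2)*0 = 10*0 = 0)
√(k(209) + q) = √((-139 + 209² - 138*209) + 0) = √((-139 + 43681 - 28842) + 0) = √(14700 + 0) = √14700 = 70*√3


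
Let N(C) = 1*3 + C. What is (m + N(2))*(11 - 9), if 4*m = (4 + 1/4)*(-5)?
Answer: -5/8 ≈ -0.62500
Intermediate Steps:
N(C) = 3 + C
m = -85/16 (m = ((4 + 1/4)*(-5))/4 = ((4 + ¼)*(-5))/4 = ((17/4)*(-5))/4 = (¼)*(-85/4) = -85/16 ≈ -5.3125)
(m + N(2))*(11 - 9) = (-85/16 + (3 + 2))*(11 - 9) = (-85/16 + 5)*2 = -5/16*2 = -5/8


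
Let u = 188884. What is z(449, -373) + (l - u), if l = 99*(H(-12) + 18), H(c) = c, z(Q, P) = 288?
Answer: -188002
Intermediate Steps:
l = 594 (l = 99*(-12 + 18) = 99*6 = 594)
z(449, -373) + (l - u) = 288 + (594 - 1*188884) = 288 + (594 - 188884) = 288 - 188290 = -188002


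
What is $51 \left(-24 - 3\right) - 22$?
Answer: $-1399$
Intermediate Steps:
$51 \left(-24 - 3\right) - 22 = 51 \left(-27\right) - 22 = -1377 - 22 = -1399$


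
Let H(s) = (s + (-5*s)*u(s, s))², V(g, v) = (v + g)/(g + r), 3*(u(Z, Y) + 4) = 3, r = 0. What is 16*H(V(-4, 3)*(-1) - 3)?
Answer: 43264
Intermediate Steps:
u(Z, Y) = -3 (u(Z, Y) = -4 + (⅓)*3 = -4 + 1 = -3)
V(g, v) = (g + v)/g (V(g, v) = (v + g)/(g + 0) = (g + v)/g)
H(s) = 256*s² (H(s) = (s - 5*s*(-3))² = (s + 15*s)² = (16*s)² = 256*s²)
16*H(V(-4, 3)*(-1) - 3) = 16*(256*(((-4 + 3)/(-4))*(-1) - 3)²) = 16*(256*(-¼*(-1)*(-1) - 3)²) = 16*(256*((¼)*(-1) - 3)²) = 16*(256*(-¼ - 3)²) = 16*(256*(-13/4)²) = 16*(256*(169/16)) = 16*2704 = 43264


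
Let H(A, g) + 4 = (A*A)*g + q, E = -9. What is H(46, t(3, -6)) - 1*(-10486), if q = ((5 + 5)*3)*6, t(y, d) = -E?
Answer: 29706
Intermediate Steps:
t(y, d) = 9 (t(y, d) = -1*(-9) = 9)
q = 180 (q = (10*3)*6 = 30*6 = 180)
H(A, g) = 176 + g*A² (H(A, g) = -4 + ((A*A)*g + 180) = -4 + (A²*g + 180) = -4 + (g*A² + 180) = -4 + (180 + g*A²) = 176 + g*A²)
H(46, t(3, -6)) - 1*(-10486) = (176 + 9*46²) - 1*(-10486) = (176 + 9*2116) + 10486 = (176 + 19044) + 10486 = 19220 + 10486 = 29706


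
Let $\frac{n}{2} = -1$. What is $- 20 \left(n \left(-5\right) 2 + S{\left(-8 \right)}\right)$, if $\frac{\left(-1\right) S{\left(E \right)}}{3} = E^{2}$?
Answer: $3440$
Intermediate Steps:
$n = -2$ ($n = 2 \left(-1\right) = -2$)
$S{\left(E \right)} = - 3 E^{2}$
$- 20 \left(n \left(-5\right) 2 + S{\left(-8 \right)}\right) = - 20 \left(\left(-2\right) \left(-5\right) 2 - 3 \left(-8\right)^{2}\right) = - 20 \left(10 \cdot 2 - 192\right) = - 20 \left(20 - 192\right) = \left(-20\right) \left(-172\right) = 3440$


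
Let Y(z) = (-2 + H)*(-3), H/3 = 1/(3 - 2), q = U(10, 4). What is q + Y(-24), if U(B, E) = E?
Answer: 1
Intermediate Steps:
q = 4
H = 3 (H = 3/(3 - 2) = 3/1 = 3*1 = 3)
Y(z) = -3 (Y(z) = (-2 + 3)*(-3) = 1*(-3) = -3)
q + Y(-24) = 4 - 3 = 1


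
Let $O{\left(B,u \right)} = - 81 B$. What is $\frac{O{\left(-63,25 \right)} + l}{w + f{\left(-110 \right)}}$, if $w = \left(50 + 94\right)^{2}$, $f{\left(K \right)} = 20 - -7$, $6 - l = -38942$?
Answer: $\frac{44051}{20763} \approx 2.1216$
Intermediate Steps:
$l = 38948$ ($l = 6 - -38942 = 6 + 38942 = 38948$)
$f{\left(K \right)} = 27$ ($f{\left(K \right)} = 20 + 7 = 27$)
$w = 20736$ ($w = 144^{2} = 20736$)
$\frac{O{\left(-63,25 \right)} + l}{w + f{\left(-110 \right)}} = \frac{\left(-81\right) \left(-63\right) + 38948}{20736 + 27} = \frac{5103 + 38948}{20763} = 44051 \cdot \frac{1}{20763} = \frac{44051}{20763}$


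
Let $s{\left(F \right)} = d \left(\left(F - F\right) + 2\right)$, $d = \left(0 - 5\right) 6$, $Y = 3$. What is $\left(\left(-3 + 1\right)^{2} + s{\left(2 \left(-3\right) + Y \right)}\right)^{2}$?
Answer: $3136$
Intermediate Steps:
$d = -30$ ($d = \left(-5\right) 6 = -30$)
$s{\left(F \right)} = -60$ ($s{\left(F \right)} = - 30 \left(\left(F - F\right) + 2\right) = - 30 \left(0 + 2\right) = \left(-30\right) 2 = -60$)
$\left(\left(-3 + 1\right)^{2} + s{\left(2 \left(-3\right) + Y \right)}\right)^{2} = \left(\left(-3 + 1\right)^{2} - 60\right)^{2} = \left(\left(-2\right)^{2} - 60\right)^{2} = \left(4 - 60\right)^{2} = \left(-56\right)^{2} = 3136$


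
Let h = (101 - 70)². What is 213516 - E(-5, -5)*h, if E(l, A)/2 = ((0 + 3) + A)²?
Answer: 205828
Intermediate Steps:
h = 961 (h = 31² = 961)
E(l, A) = 2*(3 + A)² (E(l, A) = 2*((0 + 3) + A)² = 2*(3 + A)²)
213516 - E(-5, -5)*h = 213516 - 2*(3 - 5)²*961 = 213516 - 2*(-2)²*961 = 213516 - 2*4*961 = 213516 - 8*961 = 213516 - 1*7688 = 213516 - 7688 = 205828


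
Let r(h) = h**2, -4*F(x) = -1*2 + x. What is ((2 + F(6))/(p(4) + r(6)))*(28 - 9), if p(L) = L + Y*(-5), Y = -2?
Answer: 19/50 ≈ 0.38000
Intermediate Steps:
F(x) = 1/2 - x/4 (F(x) = -(-1*2 + x)/4 = -(-2 + x)/4 = 1/2 - x/4)
p(L) = 10 + L (p(L) = L - 2*(-5) = L + 10 = 10 + L)
((2 + F(6))/(p(4) + r(6)))*(28 - 9) = ((2 + (1/2 - 1/4*6))/((10 + 4) + 6**2))*(28 - 9) = ((2 + (1/2 - 3/2))/(14 + 36))*19 = ((2 - 1)/50)*19 = (1*(1/50))*19 = (1/50)*19 = 19/50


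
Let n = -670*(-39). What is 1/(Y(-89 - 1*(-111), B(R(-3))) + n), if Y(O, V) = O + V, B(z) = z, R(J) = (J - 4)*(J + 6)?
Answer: 1/26131 ≈ 3.8269e-5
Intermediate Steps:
R(J) = (-4 + J)*(6 + J)
n = 26130
1/(Y(-89 - 1*(-111), B(R(-3))) + n) = 1/(((-89 - 1*(-111)) + (-24 + (-3)**2 + 2*(-3))) + 26130) = 1/(((-89 + 111) + (-24 + 9 - 6)) + 26130) = 1/((22 - 21) + 26130) = 1/(1 + 26130) = 1/26131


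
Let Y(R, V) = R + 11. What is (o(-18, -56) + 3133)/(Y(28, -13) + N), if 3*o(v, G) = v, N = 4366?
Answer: 3127/4405 ≈ 0.70988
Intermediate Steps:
o(v, G) = v/3
Y(R, V) = 11 + R
(o(-18, -56) + 3133)/(Y(28, -13) + N) = ((⅓)*(-18) + 3133)/((11 + 28) + 4366) = (-6 + 3133)/(39 + 4366) = 3127/4405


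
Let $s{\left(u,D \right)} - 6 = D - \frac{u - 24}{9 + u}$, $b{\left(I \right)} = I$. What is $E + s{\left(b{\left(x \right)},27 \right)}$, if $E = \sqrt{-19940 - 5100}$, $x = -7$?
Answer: $\frac{97}{2} + 4 i \sqrt{1565} \approx 48.5 + 158.24 i$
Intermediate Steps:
$E = 4 i \sqrt{1565}$ ($E = \sqrt{-19940 - 5100} = \sqrt{-25040} = 4 i \sqrt{1565} \approx 158.24 i$)
$s{\left(u,D \right)} = 6 + D - \frac{-24 + u}{9 + u}$ ($s{\left(u,D \right)} = 6 + \left(D - \frac{u - 24}{9 + u}\right) = 6 + \left(D - \frac{-24 + u}{9 + u}\right) = 6 + D - \frac{-24 + u}{9 + u}$)
$E + s{\left(b{\left(x \right)},27 \right)} = 4 i \sqrt{1565} + \frac{78 + 5 \left(-7\right) + 9 \cdot 27 + 27 \left(-7\right)}{9 - 7} = 4 i \sqrt{1565} + \frac{78 - 35 + 243 - 189}{2} = 4 i \sqrt{1565} + \frac{1}{2} \cdot 97 = 4 i \sqrt{1565} + \frac{97}{2} = \frac{97}{2} + 4 i \sqrt{1565}$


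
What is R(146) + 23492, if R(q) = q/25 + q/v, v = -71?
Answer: 41705016/1775 ≈ 23496.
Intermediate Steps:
R(q) = 46*q/1775 (R(q) = q/25 + q/(-71) = q*(1/25) + q*(-1/71) = q/25 - q/71 = 46*q/1775)
R(146) + 23492 = (46/1775)*146 + 23492 = 6716/1775 + 23492 = 41705016/1775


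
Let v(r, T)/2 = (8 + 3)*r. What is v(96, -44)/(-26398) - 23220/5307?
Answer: -104028324/23349031 ≈ -4.4554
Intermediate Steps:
v(r, T) = 22*r (v(r, T) = 2*((8 + 3)*r) = 2*(11*r) = 22*r)
v(96, -44)/(-26398) - 23220/5307 = (22*96)/(-26398) - 23220/5307 = 2112*(-1/26398) - 23220*1/5307 = -1056/13199 - 7740/1769 = -104028324/23349031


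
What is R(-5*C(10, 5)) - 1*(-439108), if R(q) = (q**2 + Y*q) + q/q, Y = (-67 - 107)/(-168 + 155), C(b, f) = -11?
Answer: 5757312/13 ≈ 4.4287e+5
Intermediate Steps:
Y = 174/13 (Y = -174/(-13) = -174*(-1/13) = 174/13 ≈ 13.385)
R(q) = 1 + q**2 + 174*q/13 (R(q) = (q**2 + 174*q/13) + q/q = (q**2 + 174*q/13) + 1 = 1 + q**2 + 174*q/13)
R(-5*C(10, 5)) - 1*(-439108) = (1 + (-5*(-11))**2 + 174*(-5*(-11))/13) - 1*(-439108) = (1 + 55**2 + (174/13)*55) + 439108 = (1 + 3025 + 9570/13) + 439108 = 48908/13 + 439108 = 5757312/13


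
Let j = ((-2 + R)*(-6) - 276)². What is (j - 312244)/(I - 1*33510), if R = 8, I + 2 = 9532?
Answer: 10745/1199 ≈ 8.9616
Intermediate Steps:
I = 9530 (I = -2 + 9532 = 9530)
j = 97344 (j = ((-2 + 8)*(-6) - 276)² = (6*(-6) - 276)² = (-36 - 276)² = (-312)² = 97344)
(j - 312244)/(I - 1*33510) = (97344 - 312244)/(9530 - 1*33510) = -214900/(9530 - 33510) = -214900/(-23980) = -214900*(-1/23980) = 10745/1199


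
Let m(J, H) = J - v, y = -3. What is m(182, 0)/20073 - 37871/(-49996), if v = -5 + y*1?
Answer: 769683823/1003569708 ≈ 0.76695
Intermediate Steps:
v = -8 (v = -5 - 3*1 = -5 - 3 = -8)
m(J, H) = 8 + J (m(J, H) = J - 1*(-8) = J + 8 = 8 + J)
m(182, 0)/20073 - 37871/(-49996) = (8 + 182)/20073 - 37871/(-49996) = 190*(1/20073) - 37871*(-1/49996) = 190/20073 + 37871/49996 = 769683823/1003569708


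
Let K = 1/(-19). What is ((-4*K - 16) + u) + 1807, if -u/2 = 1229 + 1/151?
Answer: -1913057/2869 ≈ -666.80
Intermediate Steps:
K = -1/19 ≈ -0.052632
u = -371160/151 (u = -2*(1229 + 1/151) = -2*185580/151 = -371160/151 ≈ -2458.0)
((-4*K - 16) + u) + 1807 = ((-4*(-1/19) - 16) - 371160/151) + 1807 = ((4/19 - 16) - 371160/151) + 1807 = (-300/19 - 371160/151) + 1807 = -7097340/2869 + 1807 = -1913057/2869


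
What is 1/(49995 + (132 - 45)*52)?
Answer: 1/54519 ≈ 1.8342e-5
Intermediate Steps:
1/(49995 + (132 - 45)*52) = 1/(49995 + 87*52) = 1/(49995 + 4524) = 1/54519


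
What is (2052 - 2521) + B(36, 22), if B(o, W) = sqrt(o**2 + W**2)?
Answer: -469 + 2*sqrt(445) ≈ -426.81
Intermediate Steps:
B(o, W) = sqrt(W**2 + o**2)
(2052 - 2521) + B(36, 22) = (2052 - 2521) + sqrt(22**2 + 36**2) = -469 + sqrt(484 + 1296) = -469 + sqrt(1780) = -469 + 2*sqrt(445)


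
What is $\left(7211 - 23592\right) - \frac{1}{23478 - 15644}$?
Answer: $- \frac{128328755}{7834} \approx -16381.0$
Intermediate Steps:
$\left(7211 - 23592\right) - \frac{1}{23478 - 15644} = -16381 - \frac{1}{7834} = - \frac{128328755}{7834}$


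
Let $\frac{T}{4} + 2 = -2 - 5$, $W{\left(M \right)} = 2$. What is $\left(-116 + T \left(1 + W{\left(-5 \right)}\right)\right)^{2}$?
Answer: $50176$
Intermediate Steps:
$T = -36$ ($T = -8 + 4 \left(-2 - 5\right) = -8 + 4 \left(-7\right) = -8 - 28 = -36$)
$\left(-116 + T \left(1 + W{\left(-5 \right)}\right)\right)^{2} = \left(-116 - 36 \left(1 + 2\right)\right)^{2} = \left(-116 - 108\right)^{2} = \left(-224\right)^{2} = 50176$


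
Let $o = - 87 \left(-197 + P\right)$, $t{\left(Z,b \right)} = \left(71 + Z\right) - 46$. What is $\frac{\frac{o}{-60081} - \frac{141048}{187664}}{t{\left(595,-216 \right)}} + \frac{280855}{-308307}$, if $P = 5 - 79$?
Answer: $- \frac{81970866156193513}{89801161640644440} \approx -0.9128$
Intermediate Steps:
$P = -74$
$t{\left(Z,b \right)} = 25 + Z$
$o = 23577$ ($o = - 87 \left(-197 - 74\right) = \left(-87\right) \left(-271\right) = 23577$)
$\frac{\frac{o}{-60081} - \frac{141048}{187664}}{t{\left(595,-216 \right)}} + \frac{280855}{-308307} = \frac{\frac{23577}{-60081} - \frac{141048}{187664}}{25 + 595} + \frac{280855}{-308307} = \frac{23577 \left(- \frac{1}{60081}\right) - \frac{17631}{23458}}{620} + 280855 \left(- \frac{1}{308307}\right) = \left(- \frac{7859}{20027} - \frac{17631}{23458}\right) \frac{1}{620} - \frac{280855}{308307} = \left(- \frac{537452459}{469793366}\right) \frac{1}{620} - \frac{280855}{308307} = - \frac{537452459}{291271886920} - \frac{280855}{308307} = - \frac{81970866156193513}{89801161640644440}$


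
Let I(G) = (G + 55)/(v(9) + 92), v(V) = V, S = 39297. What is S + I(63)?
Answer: 3969115/101 ≈ 39298.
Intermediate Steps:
I(G) = 55/101 + G/101 (I(G) = (G + 55)/(9 + 92) = (55 + G)/101 = (55 + G)*(1/101) = 55/101 + G/101)
S + I(63) = 39297 + (55/101 + (1/101)*63) = 39297 + (55/101 + 63/101) = 39297 + 118/101 = 3969115/101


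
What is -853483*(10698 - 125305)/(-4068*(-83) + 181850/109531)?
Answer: 10713788585731111/36982666814 ≈ 2.8970e+5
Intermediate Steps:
-853483*(10698 - 125305)/(-4068*(-83) + 181850/109531) = -853483*(-114607/(337644 + 181850*(1/109531))) = -853483*(-114607/(337644 + 181850/109531)) = -853483/((36982666814/109531)*(-1/114607)) = -853483/(-36982666814/12553019317) = -853483*(-12553019317/36982666814) = 10713788585731111/36982666814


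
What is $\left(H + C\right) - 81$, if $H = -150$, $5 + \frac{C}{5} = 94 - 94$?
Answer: $-256$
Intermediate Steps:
$C = -25$ ($C = -25 + 5 \left(94 - 94\right) = -25 + 5 \cdot 0 = -25 + 0 = -25$)
$\left(H + C\right) - 81 = \left(-150 - 25\right) - 81 = -175 - 81 = -256$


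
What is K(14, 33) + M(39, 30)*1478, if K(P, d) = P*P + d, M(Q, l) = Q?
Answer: 57871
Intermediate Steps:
K(P, d) = d + P² (K(P, d) = P² + d = d + P²)
K(14, 33) + M(39, 30)*1478 = (33 + 14²) + 39*1478 = (33 + 196) + 57642 = 229 + 57642 = 57871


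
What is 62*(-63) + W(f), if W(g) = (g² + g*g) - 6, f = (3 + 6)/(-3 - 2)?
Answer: -97638/25 ≈ -3905.5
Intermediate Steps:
f = -9/5 (f = 9/(-5) = 9*(-⅕) = -9/5 ≈ -1.8000)
W(g) = -6 + 2*g² (W(g) = (g² + g²) - 6 = 2*g² - 6 = -6 + 2*g²)
62*(-63) + W(f) = 62*(-63) + (-6 + 2*(-9/5)²) = -3906 + (-6 + 2*(81/25)) = -3906 + (-6 + 162/25) = -3906 + 12/25 = -97638/25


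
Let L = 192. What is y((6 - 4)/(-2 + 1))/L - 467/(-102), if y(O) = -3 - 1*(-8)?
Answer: 15029/3264 ≈ 4.6045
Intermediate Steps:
y(O) = 5 (y(O) = -3 + 8 = 5)
y((6 - 4)/(-2 + 1))/L - 467/(-102) = 5/192 - 467/(-102) = 5*(1/192) - 467*(-1/102) = 5/192 + 467/102 = 15029/3264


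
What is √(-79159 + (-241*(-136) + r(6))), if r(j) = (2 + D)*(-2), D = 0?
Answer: I*√46387 ≈ 215.38*I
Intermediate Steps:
r(j) = -4 (r(j) = (2 + 0)*(-2) = 2*(-2) = -4)
√(-79159 + (-241*(-136) + r(6))) = √(-79159 + (-241*(-136) - 4)) = √(-79159 + (32776 - 4)) = √(-79159 + 32772) = √(-46387) = I*√46387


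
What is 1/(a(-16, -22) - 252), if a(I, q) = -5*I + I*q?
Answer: 1/180 ≈ 0.0055556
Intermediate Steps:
1/(a(-16, -22) - 252) = 1/(-16*(-5 - 22) - 252) = 1/(-16*(-27) - 252) = 1/(432 - 252) = 1/180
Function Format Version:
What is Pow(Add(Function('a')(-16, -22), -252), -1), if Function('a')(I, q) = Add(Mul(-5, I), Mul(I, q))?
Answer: Rational(1, 180) ≈ 0.0055556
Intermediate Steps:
Pow(Add(Function('a')(-16, -22), -252), -1) = Pow(Add(Mul(-16, Add(-5, -22)), -252), -1) = Pow(Add(Mul(-16, -27), -252), -1) = Pow(Add(432, -252), -1) = Pow(180, -1) = Rational(1, 180)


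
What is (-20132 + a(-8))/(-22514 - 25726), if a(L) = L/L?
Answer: 20131/48240 ≈ 0.41731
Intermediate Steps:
a(L) = 1
(-20132 + a(-8))/(-22514 - 25726) = (-20132 + 1)/(-22514 - 25726) = -20131/(-48240) = -20131*(-1/48240) = 20131/48240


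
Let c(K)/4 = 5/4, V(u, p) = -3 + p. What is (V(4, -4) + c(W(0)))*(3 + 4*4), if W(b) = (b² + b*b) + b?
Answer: -38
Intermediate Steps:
W(b) = b + 2*b² (W(b) = (b² + b²) + b = 2*b² + b = b + 2*b²)
c(K) = 5 (c(K) = 4*(5/4) = 5)
(V(4, -4) + c(W(0)))*(3 + 4*4) = ((-3 - 4) + 5)*(3 + 4*4) = (-7 + 5)*(3 + 16) = -2*19 = -38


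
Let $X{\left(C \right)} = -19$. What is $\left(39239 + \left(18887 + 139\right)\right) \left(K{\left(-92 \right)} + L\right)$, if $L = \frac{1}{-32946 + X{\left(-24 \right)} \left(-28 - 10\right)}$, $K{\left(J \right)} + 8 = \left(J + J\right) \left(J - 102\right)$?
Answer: $\frac{67005339117415}{32224} \approx 2.0794 \cdot 10^{9}$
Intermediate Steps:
$K{\left(J \right)} = -8 + 2 J \left(-102 + J\right)$ ($K{\left(J \right)} = -8 + \left(J + J\right) \left(J - 102\right) = -8 + 2 J \left(-102 + J\right)$)
$L = - \frac{1}{32224}$ ($L = \frac{1}{-32946 - 19 \left(-28 - 10\right)} = \frac{1}{-32946 - -722} = \frac{1}{-32946 + 722} = \frac{1}{-32224} = - \frac{1}{32224} \approx -3.1033 \cdot 10^{-5}$)
$\left(39239 + \left(18887 + 139\right)\right) \left(K{\left(-92 \right)} + L\right) = \left(39239 + \left(18887 + 139\right)\right) \left(\left(-8 - -18768 + 2 \left(-92\right)^{2}\right) - \frac{1}{32224}\right) = \left(39239 + 19026\right) \left(\left(-8 + 18768 + 2 \cdot 8464\right) - \frac{1}{32224}\right) = 58265 \left(\left(-8 + 18768 + 16928\right) - \frac{1}{32224}\right) = 58265 \left(35688 - \frac{1}{32224}\right) = 58265 \cdot \frac{1150010111}{32224} = \frac{67005339117415}{32224}$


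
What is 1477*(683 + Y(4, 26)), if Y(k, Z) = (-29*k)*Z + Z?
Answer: -3407439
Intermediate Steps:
Y(k, Z) = Z - 29*Z*k (Y(k, Z) = -29*Z*k + Z = Z - 29*Z*k)
1477*(683 + Y(4, 26)) = 1477*(683 + 26*(1 - 29*4)) = 1477*(683 + 26*(1 - 116)) = 1477*(683 + 26*(-115)) = 1477*(683 - 2990) = 1477*(-2307) = -3407439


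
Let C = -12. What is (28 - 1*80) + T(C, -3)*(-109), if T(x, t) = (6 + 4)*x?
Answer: 13028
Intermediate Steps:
T(x, t) = 10*x
(28 - 1*80) + T(C, -3)*(-109) = (28 - 1*80) + (10*(-12))*(-109) = (28 - 80) - 120*(-109) = -52 + 13080 = 13028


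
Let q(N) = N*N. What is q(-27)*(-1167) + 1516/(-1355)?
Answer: -1152758281/1355 ≈ -8.5074e+5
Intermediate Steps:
q(N) = N**2
q(-27)*(-1167) + 1516/(-1355) = (-27)**2*(-1167) + 1516/(-1355) = 729*(-1167) + 1516*(-1/1355) = -850743 - 1516/1355 = -1152758281/1355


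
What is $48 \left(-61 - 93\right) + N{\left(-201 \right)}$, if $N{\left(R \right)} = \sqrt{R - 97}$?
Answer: $-7392 + i \sqrt{298} \approx -7392.0 + 17.263 i$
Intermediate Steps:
$N{\left(R \right)} = \sqrt{-97 + R}$
$48 \left(-61 - 93\right) + N{\left(-201 \right)} = 48 \left(-61 - 93\right) + \sqrt{-97 - 201} = 48 \left(-154\right) + \sqrt{-298} = -7392 + i \sqrt{298}$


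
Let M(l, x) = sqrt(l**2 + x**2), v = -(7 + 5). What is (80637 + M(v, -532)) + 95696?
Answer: 176333 + 4*sqrt(17698) ≈ 1.7687e+5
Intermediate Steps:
v = -12 (v = -1*12 = -12)
(80637 + M(v, -532)) + 95696 = (80637 + sqrt((-12)**2 + (-532)**2)) + 95696 = (80637 + sqrt(144 + 283024)) + 95696 = (80637 + sqrt(283168)) + 95696 = (80637 + 4*sqrt(17698)) + 95696 = 176333 + 4*sqrt(17698)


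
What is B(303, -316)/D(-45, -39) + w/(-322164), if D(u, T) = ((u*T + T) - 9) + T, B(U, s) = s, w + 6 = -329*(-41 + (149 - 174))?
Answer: -319474/1243911 ≈ -0.25683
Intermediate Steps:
w = 21708 (w = -6 - 329*(-41 + (149 - 174)) = -6 - 329*(-41 - 25) = -6 - 329*(-66) = -6 + 21714 = 21708)
D(u, T) = -9 + 2*T + T*u (D(u, T) = ((T*u + T) - 9) + T = ((T + T*u) - 9) + T = (-9 + T + T*u) + T = -9 + 2*T + T*u)
B(303, -316)/D(-45, -39) + w/(-322164) = -316/(-9 + 2*(-39) - 39*(-45)) + 21708/(-322164) = -316/(-9 - 78 + 1755) + 21708*(-1/322164) = -316/1668 - 201/2983 = -316*1/1668 - 201/2983 = -79/417 - 201/2983 = -319474/1243911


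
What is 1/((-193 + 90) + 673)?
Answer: 1/570 ≈ 0.0017544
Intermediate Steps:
1/((-193 + 90) + 673) = 1/(-103 + 673) = 1/570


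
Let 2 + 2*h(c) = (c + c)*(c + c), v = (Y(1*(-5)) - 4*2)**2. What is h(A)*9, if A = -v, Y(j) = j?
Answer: 514089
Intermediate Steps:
v = 169 (v = (1*(-5) - 4*2)**2 = (-5 - 8)**2 = (-13)**2 = 169)
A = -169 (A = -1*169 = -169)
h(c) = -1 + 2*c**2 (h(c) = -1 + ((c + c)*(c + c))/2 = -1 + ((2*c)*(2*c))/2 = -1 + (4*c**2)/2 = -1 + 2*c**2)
h(A)*9 = (-1 + 2*(-169)**2)*9 = (-1 + 2*28561)*9 = (-1 + 57122)*9 = 57121*9 = 514089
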